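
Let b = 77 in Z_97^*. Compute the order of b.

32

The order of 77 must divide p − 1 = 96 = 2^5 · 3.
Divisors: 1, 2, 3, 4, 6, 8, 12, 16, 24, 32, 48, 96.
Check each in increasing order: 77^1 ≡ 77;  77^2 ≡ 12;  77^3 ≡ 51;  77^4 ≡ 47;  77^6 ≡ 79;  77^8 ≡ 75;  77^12 ≡ 33;  77^16 ≡ 96;  77^24 ≡ 22;  77^32 ≡ 1.
Smallest exponent giving 1 is 32.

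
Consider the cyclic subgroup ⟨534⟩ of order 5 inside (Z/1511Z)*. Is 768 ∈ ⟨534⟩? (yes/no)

768 ∈ ⟨534⟩ iff 768^5 ≡ 1 (mod 1511), since |⟨534⟩| = 5.
768^5 mod 1511 = 1.
Since 1 = 1, 768 lies in the subgroup.

yes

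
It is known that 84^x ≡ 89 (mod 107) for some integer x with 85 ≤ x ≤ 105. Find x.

104

Compute 84^85 mod 107 = 22, then multiply by 84 repeatedly:
  84^85=22  84^86=29  84^87=82  84^88=40  84^89=43
  84^90=81  84^91=63  84^92=49  84^93=50  84^94=27
  84^95=21  84^96=52  84^97=88  84^98=9  84^99=7
  84^100=53  84^101=65  84^102=3  84^103=38  84^104=89
Found 89 at exponent 104.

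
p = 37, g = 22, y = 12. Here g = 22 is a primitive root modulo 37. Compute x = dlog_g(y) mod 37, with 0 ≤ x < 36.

16

Successive powers of 22 modulo 37:
  22^0=1  22^1=22  22^2=3  22^3=29  22^4=9  22^5=13
  22^6=27  22^7=2  22^8=7  22^9=6  22^10=21  22^11=18
  22^12=26  22^13=17  22^14=4  22^15=14  22^16=12
So 22^16 ≡ 12 (mod 37), giving x = 16.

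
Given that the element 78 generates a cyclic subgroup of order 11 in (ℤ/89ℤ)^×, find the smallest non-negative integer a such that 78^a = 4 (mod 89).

3

Successive powers of 78 modulo 89:
  78^0=1  78^1=78  78^2=32  78^3=4
So 78^3 ≡ 4 (mod 89), giving a = 3.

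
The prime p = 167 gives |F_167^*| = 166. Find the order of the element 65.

83

The order of 65 must divide p − 1 = 166 = 2 · 83.
Divisors: 1, 2, 83, 166.
Check each in increasing order: 65^1 ≡ 65;  65^2 ≡ 50;  65^83 ≡ 1.
Smallest exponent giving 1 is 83.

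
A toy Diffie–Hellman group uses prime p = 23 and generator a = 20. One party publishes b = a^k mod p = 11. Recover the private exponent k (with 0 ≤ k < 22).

15

Successive powers of 20 modulo 23:
  20^0=1  20^1=20  20^2=9  20^3=19  20^4=12  20^5=10
  20^6=16  20^7=21  20^8=6  20^9=5  20^10=8  20^11=22
  20^12=3  20^13=14  20^14=4  20^15=11
So 20^15 ≡ 11 (mod 23), giving k = 15.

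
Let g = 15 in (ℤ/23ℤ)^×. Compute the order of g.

22

The order of 15 must divide p − 1 = 22 = 2 · 11.
Divisors: 1, 2, 11, 22.
Check each in increasing order: 15^1 ≡ 15;  15^2 ≡ 18;  15^11 ≡ 22;  15^22 ≡ 1.
Smallest exponent giving 1 is 22.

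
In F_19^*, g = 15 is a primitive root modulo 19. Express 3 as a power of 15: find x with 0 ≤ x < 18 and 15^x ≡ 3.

Successive powers of 15 modulo 19:
  15^0=1  15^1=15  15^2=16  15^3=12  15^4=9  15^5=2
  15^6=11  15^7=13  15^8=5  15^9=18  15^10=4  15^11=3
So 15^11 ≡ 3 (mod 19), giving x = 11.

11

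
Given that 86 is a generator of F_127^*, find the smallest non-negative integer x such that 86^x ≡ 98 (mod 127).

Baby-step giant-step with m = ceil(sqrt(126)) = 12.
Baby table (86^j mod 127 for j=0..11):
  0:1  1:86  2:30  3:40  4:11  5:57  6:76  7:59
  8:121  9:119  10:74  11:14
Giant step factor: 86^(-12) ≡ 25 (mod 127).
Scan 98·25^i mod 127 for i = 0, 1, …:
  i=0: 98   i=1: 37   i=2: 36   i=3: 11
Match at i=3, j=4: x = 3·12 + 4 = 40.

40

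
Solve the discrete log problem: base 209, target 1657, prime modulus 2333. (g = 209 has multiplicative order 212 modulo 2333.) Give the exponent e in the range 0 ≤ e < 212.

Baby-step giant-step with m = ceil(sqrt(212)) = 15.
Baby table (209^j mod 2333 for j=0..14):
  0:1  1:209  2:1687  3:300  4:2042  5:2172  6:1346  7:1354
  8:693  9:191  10:258  11:263  12:1308  13:411  14:1911
Giant step factor: 209^(-15) ≡ 220 (mod 2333).
Scan 1657·220^i mod 2333 for i = 0, 1, …:
  i=0: 1657   i=1: 592   i=2: 1925   i=3: 1227
  i=4: 1645   i=5: 285   i=6: 2042
Match at i=6, j=4: e = 6·15 + 4 = 94.

94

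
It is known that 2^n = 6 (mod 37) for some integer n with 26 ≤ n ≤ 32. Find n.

27

Compute 2^26 mod 37 = 3, then multiply by 2 repeatedly:
  2^26=3  2^27=6
Found 6 at exponent 27.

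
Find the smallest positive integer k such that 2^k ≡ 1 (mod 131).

130

The order of 2 must divide p − 1 = 130 = 2 · 5 · 13.
Divisors: 1, 2, 5, 10, 13, 26, 65, 130.
Check each in increasing order: 2^1 ≡ 2;  2^2 ≡ 4;  2^5 ≡ 32;  2^10 ≡ 107;  2^13 ≡ 70;  2^26 ≡ 53;  2^65 ≡ 130;  2^130 ≡ 1.
Smallest exponent giving 1 is 130.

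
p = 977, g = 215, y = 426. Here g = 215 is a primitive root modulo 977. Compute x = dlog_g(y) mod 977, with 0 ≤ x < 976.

877

Baby-step giant-step with m = ceil(sqrt(976)) = 32.
Baby table (215^j mod 977 for j=0..31):
  0:1  1:215  2:306  3:331  4:821  5:655  6:137  7:145
  8:888  9:405  10:122  11:828  12:206  13:325  14:508  15:773
  16:105  17:104  18:866  19:560  20:229  21:385  22:707  23:570
  24:425  25:514  26:109  27:964  28:136  29:907  30:582  31:74
Giant step factor: 215^(-32) ≡ 854 (mod 977).
Scan 426·854^i mod 977 for i = 0, 1, …:
  i=0: 426   i=1: 360   i=2: 662   i=3: 642
  i=4: 171   i=5: 461   i=6: 940   i=7: 643
  i=8: 48   i=9: 935     …   i=26: 466
  i=27: 325
Match at i=27, j=13: x = 27·32 + 13 = 877.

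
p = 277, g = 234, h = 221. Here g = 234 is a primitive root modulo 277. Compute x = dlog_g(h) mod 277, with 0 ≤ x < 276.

Baby-step giant-step with m = ceil(sqrt(276)) = 17.
Baby table (234^j mod 277 for j=0..16):
  0:1  1:234  2:187  3:269  4:67  5:166  6:64  7:18
  8:57  9:42  10:133  11:98  12:218  13:44  14:47  15:195
  16:202
Giant step factor: 234^(-17) ≡ 263 (mod 277).
Scan 221·263^i mod 277 for i = 0, 1, …:
  i=0: 221   i=1: 230   i=2: 104   i=3: 206
  i=4: 163   i=5: 211   i=6: 93   i=7: 83
  i=8: 223   i=9: 202
Match at i=9, j=16: x = 9·17 + 16 = 169.

169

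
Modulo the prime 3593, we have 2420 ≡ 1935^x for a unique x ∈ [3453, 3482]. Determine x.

3467

Compute 1935^3453 mod 3593 = 3509, then multiply by 1935 repeatedly:
  1935^3453=3509  1935^3454=2738  1935^3455=1948  1935^3456=323  1935^3457=3416
  1935^3458=2433  1935^3459=1025  1935^3460=39  1935^3461=12  1935^3462=1662
  1935^3463=235  1935^3464=2007  1935^3465=3105  1935^3466=679  1935^3467=2420
Found 2420 at exponent 3467.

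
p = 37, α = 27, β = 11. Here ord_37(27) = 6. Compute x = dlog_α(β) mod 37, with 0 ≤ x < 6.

5

Successive powers of 27 modulo 37:
  27^0=1  27^1=27  27^2=26  27^3=36  27^4=10  27^5=11
So 27^5 ≡ 11 (mod 37), giving x = 5.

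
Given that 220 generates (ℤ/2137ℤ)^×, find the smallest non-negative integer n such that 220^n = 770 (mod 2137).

1101

Baby-step giant-step with m = ceil(sqrt(2136)) = 47.
Baby table (220^j mod 2137 for j=0..46):
  0:1  1:220  2:1386  3:1466  4:1970  5:1726  6:1471  7:933
  8:108  9:253  10:98  11:190  12:1197  13:489  14:730  15:325
  16:979  17:1680  18:2036  19:1287  20:1056  21:1524  22:1908  23:908
  24:1019  25:1932  26:1914  27:91  28:787  29:43  30:912  31:1899
  32:1065  33:1367  34:1560  35:1280  36:1653  37:370  38:194  39:2077
  40:1759  41:183  42:1794  43:1472  44:1153  45:1494  46:1719
Giant step factor: 220^(-47) ≡ 1053 (mod 2137).
Scan 770·1053^i mod 2137 for i = 0, 1, …:
  i=0: 770   i=1: 887   i=2: 142   i=3: 2073
  i=4: 992   i=5: 1720   i=6: 1121   i=7: 789
  i=8: 1661   i=9: 967     …   i=22: 1931
  i=23: 1056
Match at i=23, j=20: n = 23·47 + 20 = 1101.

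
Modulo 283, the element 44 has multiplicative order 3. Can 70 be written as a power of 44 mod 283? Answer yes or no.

no

⟨44⟩ has order 3; its elements mod 283 are {1, 44, 238}.
70 is not in this set.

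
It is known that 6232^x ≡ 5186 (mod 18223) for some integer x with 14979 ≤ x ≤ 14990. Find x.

14984

Compute 6232^14979 mod 18223 = 8715, then multiply by 6232 repeatedly:
  6232^14979=8715  6232^14980=7340  6232^14981=3150  6232^14982=4629  6232^14983=919
  6232^14984=5186
Found 5186 at exponent 14984.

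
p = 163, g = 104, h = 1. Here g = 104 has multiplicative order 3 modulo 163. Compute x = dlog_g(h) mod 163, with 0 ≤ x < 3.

0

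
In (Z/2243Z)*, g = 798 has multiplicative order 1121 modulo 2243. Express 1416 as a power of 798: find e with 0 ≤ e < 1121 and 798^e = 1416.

578

Baby-step giant-step with m = ceil(sqrt(1121)) = 34.
Baby table (798^j mod 2243 for j=0..33):
  0:1  1:798  2:2035  3:2241  4:647  5:416  6:4  7:949
  8:1411  9:2235  10:345  11:1664  12:16  13:1553  14:1158  15:2211
  16:1380  17:2170  18:64  19:1726  20:146  21:2115  22:1034  23:1951
  24:256  25:175  26:584  27:1731  28:1893  29:1075  30:1024  31:700
  32:93  33:195
Giant step factor: 798^(-34) ≡ 2094 (mod 2243).
Scan 1416·2094^i mod 2243 for i = 0, 1, …:
  i=0: 1416   i=1: 2101   i=2: 971   i=3: 1116
  i=4: 1941   i=5: 138   i=6: 1868   i=7: 2043
  i=8: 641   i=9: 940     …   i=16: 843
  i=17: 1
Match at i=17, j=0: e = 17·34 + 0 = 578.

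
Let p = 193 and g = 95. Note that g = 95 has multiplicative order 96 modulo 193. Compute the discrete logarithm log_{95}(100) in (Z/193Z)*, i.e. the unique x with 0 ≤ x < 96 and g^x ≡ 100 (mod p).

Baby-step giant-step with m = ceil(sqrt(96)) = 10.
Baby table (95^j mod 193 for j=0..9):
  0:1  1:95  2:147  3:69  4:186  5:107  6:129  7:96
  8:49  9:23
Giant step factor: 95^(-10) ≡ 165 (mod 193).
Scan 100·165^i mod 193 for i = 0, 1, …:
  i=0: 100   i=1: 95
Match at i=1, j=1: x = 1·10 + 1 = 11.

11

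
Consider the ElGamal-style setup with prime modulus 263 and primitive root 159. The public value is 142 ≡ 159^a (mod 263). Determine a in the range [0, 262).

71

Baby-step giant-step with m = ceil(sqrt(262)) = 17.
Baby table (159^j mod 263 for j=0..16):
  0:1  1:159  2:33  3:250  4:37  5:97  6:169  7:45
  8:54  9:170  10:204  11:87  12:157  13:241  14:184  15:63
  16:23
Giant step factor: 159^(-17) ≡ 21 (mod 263).
Scan 142·21^i mod 263 for i = 0, 1, …:
  i=0: 142   i=1: 89   i=2: 28   i=3: 62
  i=4: 250
Match at i=4, j=3: a = 4·17 + 3 = 71.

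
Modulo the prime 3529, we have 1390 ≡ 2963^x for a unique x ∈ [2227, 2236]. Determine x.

Compute 2963^2227 mod 3529 = 2806, then multiply by 2963 repeatedly:
  2963^2227=2806  2963^2228=3383  2963^2229=1469  2963^2230=1390
Found 1390 at exponent 2230.

2230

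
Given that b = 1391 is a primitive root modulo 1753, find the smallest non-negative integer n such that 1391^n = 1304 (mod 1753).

1109

Baby-step giant-step with m = ceil(sqrt(1752)) = 42.
Baby table (1391^j mod 1753 for j=0..41):
  0:1  1:1391  2:1322  3:5  4:1696  5:1351  6:25  7:1468
  8:1496  9:125  10:328  11:468  12:625  13:1640  14:587  15:1372
  16:1188  17:1182  18:1601  19:681  20:651  21:993  22:1652  23:1502
  24:1459  25:1248  26:498  27:283  28:981  29:737  30:1415  31:1399
  32:179  33:63  34:1736  35:895  36:315  37:1668  38:969  39:1575
  40:1328  41:1339
Giant step factor: 1391^(-42) ≡ 1688 (mod 1753).
Scan 1304·1688^i mod 1753 for i = 0, 1, …:
  i=0: 1304   i=1: 1137   i=2: 1474   i=3: 605
  i=4: 994   i=5: 251   i=6: 1215   i=7: 1663
  i=8: 591   i=9: 151     …   i=25: 1573
  i=26: 1182
Match at i=26, j=17: n = 26·42 + 17 = 1109.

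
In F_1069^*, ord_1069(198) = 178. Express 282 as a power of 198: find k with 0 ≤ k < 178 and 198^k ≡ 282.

158

Baby-step giant-step with m = ceil(sqrt(178)) = 14.
Baby table (198^j mod 1069 for j=0..13):
  0:1  1:198  2:720  3:383  4:1004  5:1027  6:236  7:761
  8:1018  9:592  10:695  11:778  12:108  13:4
Giant step factor: 198^(-14) ≡ 274 (mod 1069).
Scan 282·274^i mod 1069 for i = 0, 1, …:
  i=0: 282   i=1: 300   i=2: 956   i=3: 39
  i=4: 1065   i=5: 1042   i=6: 85   i=7: 841
  i=8: 599   i=9: 569   i=10: 901   i=11: 1004
Match at i=11, j=4: k = 11·14 + 4 = 158.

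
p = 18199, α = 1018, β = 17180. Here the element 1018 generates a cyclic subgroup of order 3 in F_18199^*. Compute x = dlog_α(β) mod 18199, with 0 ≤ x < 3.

2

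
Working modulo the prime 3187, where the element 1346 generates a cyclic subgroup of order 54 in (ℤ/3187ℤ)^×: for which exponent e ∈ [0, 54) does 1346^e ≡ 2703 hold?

Baby-step giant-step with m = ceil(sqrt(54)) = 8.
Baby table (1346^j mod 3187 for j=0..7):
  0:1  1:1346  2:1500  3:1629  4:3165  5:2258  6:2057  7:2406
Giant step factor: 1346^(-8) ≡ 1982 (mod 3187).
Scan 2703·1982^i mod 3187 for i = 0, 1, …:
  i=0: 2703   i=1: 3186   i=2: 1205   i=3: 1247
  i=4: 1629
Match at i=4, j=3: e = 4·8 + 3 = 35.

35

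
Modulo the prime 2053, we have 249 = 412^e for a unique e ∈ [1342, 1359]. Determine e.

1342

Compute 412^1342 mod 2053 = 249, then multiply by 412 repeatedly:
  412^1342=249
Found 249 at exponent 1342.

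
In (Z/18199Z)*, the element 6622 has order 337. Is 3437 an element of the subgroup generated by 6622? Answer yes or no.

3437 ∈ ⟨6622⟩ iff 3437^337 ≡ 1 (mod 18199), since |⟨6622⟩| = 337.
3437^337 mod 18199 = 17180.
Since 17180 ≠ 1, 3437 does not lie in the subgroup.

no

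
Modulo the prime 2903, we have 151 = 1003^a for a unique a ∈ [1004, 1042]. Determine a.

Compute 1003^1004 mod 2903 = 1685, then multiply by 1003 repeatedly:
  1003^1004=1685  1003^1005=509  1003^1006=2502  1003^1007=1314  1003^1008=2883
  1003^1009=261  1003^1010=513  1003^1011=708  1003^1012=1792  1003^1013=419
  1003^1014=2225  1003^1015=2171  1003^1016=263  1003^1017=2519  1003^1018=947
  1003^1019=560  1003^1020=1401  1003^1021=151
Found 151 at exponent 1021.

1021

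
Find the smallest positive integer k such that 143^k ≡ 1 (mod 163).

81

The order of 143 must divide p − 1 = 162 = 2 · 3^4.
Divisors: 1, 2, 3, 6, 9, 18, 27, 54, 81, 162.
Check each in increasing order: 143^1 ≡ 143;  143^2 ≡ 74;  143^3 ≡ 150;  143^6 ≡ 6;  143^9 ≡ 85;  143^18 ≡ 53;  143^27 ≡ 104;  143^54 ≡ 58;  143^81 ≡ 1.
Smallest exponent giving 1 is 81.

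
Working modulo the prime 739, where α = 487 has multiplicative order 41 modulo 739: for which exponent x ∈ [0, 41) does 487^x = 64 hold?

Successive powers of 487 modulo 739:
  487^0=1  487^1=487  487^2=689  487^3=37  487^4=283  487^5=367
  487^6=630  487^7=125  487^8=277  487^9=401  487^10=191  487^11=642
  487^12=57  487^13=416  487^14=106  487^15=631  487^16=612  487^17=227
  487^18=438  487^19=474  487^20=270  487^21=687  487^22=541  487^23=383
  487^24=293  487^25=64
So 487^25 ≡ 64 (mod 739), giving x = 25.

25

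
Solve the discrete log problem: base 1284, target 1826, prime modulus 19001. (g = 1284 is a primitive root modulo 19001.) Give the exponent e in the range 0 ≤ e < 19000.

Baby-step giant-step with m = ceil(sqrt(19000)) = 138.
Baby table (1284^j mod 19001 for j=0..137):
  0:1  1:1284  2:14570  3:10896  4:5728  5:1365  6:4568  7:13004
  8:14258  9:9309  10:1127  11:2992  12:3526  13:5146  14:14117  15:18275
  16:17866  17:5737  18:12921  19:2691  20:16063  21:8807  22:2593  23:4237
  24:6022  25:17842  26:12923  27:5259  28:7201  29:11598  30:14049  31:6967
  32:15158  33:5848  34:3437  35:4876  36:9455  37:17582  38:2100  39:17259
  40:5390  41:4396  42:1167  43:16350  44:16296  45:3963  46:15225  47:15872
  48:10576  49:12870  50:13211  51:14032  52:4140  53:14481  54:10626  55:1066
  56:672  57:7803  58:5525  59:6727  60:11014  61:5232  62:10535  63:17229
  64:4872  65:4319  66:16305  67:15519  68:13348  69:18931  70:5125  71:6154
  72:16321  73:17062  74:18456  75:3257  76:1768  77:8993  78:13405  79:16115
  80:18572  81:193  82:799  83:18863  84:12818  85:3446  86:16432  87:7578
  88:1640  89:15650  90:10543  91:8500  92:7426  93:15483  94:5126  95:7438
  96:11890  97:8957  98:5183  99:4622  100:6336  101:2996  102:8662  103:6423
  104:698  105:3185  106:4325  107:5008  108:7934  109:2720  110:15297  111:13315
  112:14561  113:18341  114:7605  115:17307  116:10019  117:719  118:11148  119:6279
  120:5812  121:14216  122:12384  123:16220  124:1384  125:9963  126:4819  127:12271
  128:4135  129:8061  130:13780  131:3589  132:10034  133:978  134:1686  135:17711
  136:15728  137:15690
Giant step factor: 1284^(-138) ≡ 1935 (mod 19001).
Scan 1826·1935^i mod 19001 for i = 0, 1, …:
  i=0: 1826   i=1: 18125   i=2: 15030   i=3: 11520
  i=4: 3027   i=5: 4937   i=6: 14593   i=7: 1969
  i=8: 9815   i=9: 10026     …   i=23: 9563
  i=24: 16432
Match at i=24, j=86: e = 24·138 + 86 = 3398.

3398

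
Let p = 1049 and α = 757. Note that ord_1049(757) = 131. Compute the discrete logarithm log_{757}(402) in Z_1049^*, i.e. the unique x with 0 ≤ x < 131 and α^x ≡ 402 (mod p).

Baby-step giant-step with m = ceil(sqrt(131)) = 12.
Baby table (757^j mod 1049 for j=0..11):
  0:1  1:757  2:295  3:927  4:1007  5:725  6:198  7:928
  8:715  9:1020  10:76  11:886
Giant step factor: 757^(-12) ≡ 110 (mod 1049).
Scan 402·110^i mod 1049 for i = 0, 1, …:
  i=0: 402   i=1: 162   i=2: 1036   i=3: 668
  i=4: 50   i=5: 255   i=6: 776   i=7: 391
  i=8: 1
Match at i=8, j=0: x = 8·12 + 0 = 96.

96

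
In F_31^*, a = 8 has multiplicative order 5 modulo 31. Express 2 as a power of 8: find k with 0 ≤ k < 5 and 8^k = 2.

2

Successive powers of 8 modulo 31:
  8^0=1  8^1=8  8^2=2
So 8^2 ≡ 2 (mod 31), giving k = 2.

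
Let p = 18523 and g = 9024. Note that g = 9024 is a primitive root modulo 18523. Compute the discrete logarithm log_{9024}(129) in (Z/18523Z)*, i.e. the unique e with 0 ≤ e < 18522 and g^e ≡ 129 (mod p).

7085

Baby-step giant-step with m = ceil(sqrt(18522)) = 137.
Baby table (9024^j mod 18523 for j=0..136):
  0:1  1:9024  2:5468  3:16483  4:2902  5:14649  6:12448  7:7280
  8:12162  9:1113  10:4246  11:10340  12:7809  13:6924  14:4097  15:17943
  16:8089  17:14516  18:16251  19:2433  20:5637  21:4130  22:844  23:3303
  24:2765  25:879  26:4252  27:8915  28:3571  29:13207  30:2986  31:13222
  32:8685  33:2627  34:15131  35:9111  36:12590  37:10601  38:10652  39:7801
  40:8824  41:15922  42:15740  43:3396  44:8462  45:9282  46:18285  47:956
  48:13749  49:3922  50:13198  51:14385  52:1056  53:8522  54:13555  55:12951
  56:8217  57:2639  58:12281  59:635  60:6633  61:8379  62:1210  63:8993
  64:3569  65:13682  66:10573  67:17302  68:2881  69:10375  70:8758  71:13074
  72:6789  73:8375  74:2160  75:5644  76:11729  77:2074  78:7546  79:4556
  80:10807  81:17296  82:4306  83:14613  84:2475  85:14185  86:11510  87:7779
  88:14049  89:6764  90:5051  91:13644  92:1075  93:13271  94:6309  95:11237
  96:7786  97:3125  98:7994  99:9294  100:15435  101:11003  102:7792  103:1700
  104:3756  105:15577  106:14324  107:6282  108:8388  109:8334  110:2636  111:3732
  112:2754  113:12753  114:18196  115:12832  116:8695  117:252  118:14242  119:7234
  120:4564  121:8907  122:5471  123:6509  124:783  125:8529  126:2631  127:14181
  128:12460  129:4430  130:3686  131:13679  132:2024  133:898  134:9001  135:1669
  136:1857
Giant step factor: 9024^(-137) ≡ 12209 (mod 18523).
Scan 129·12209^i mod 18523 for i = 0, 1, …:
  i=0: 129   i=1: 506   i=2: 9595   i=3: 5903
  i=4: 15257   i=5: 5425   i=6: 14100   i=7: 12661
  i=8: 3714   i=9: 18445     …   i=50: 14045
  i=51: 7994
Match at i=51, j=98: e = 51·137 + 98 = 7085.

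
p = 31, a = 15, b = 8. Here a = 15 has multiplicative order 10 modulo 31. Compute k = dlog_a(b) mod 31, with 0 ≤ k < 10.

2

Successive powers of 15 modulo 31:
  15^0=1  15^1=15  15^2=8
So 15^2 ≡ 8 (mod 31), giving k = 2.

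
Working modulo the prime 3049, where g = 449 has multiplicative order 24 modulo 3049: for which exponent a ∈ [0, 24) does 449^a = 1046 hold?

9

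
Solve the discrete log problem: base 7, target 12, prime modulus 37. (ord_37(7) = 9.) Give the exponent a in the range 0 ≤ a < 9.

Successive powers of 7 modulo 37:
  7^0=1  7^1=7  7^2=12
So 7^2 ≡ 12 (mod 37), giving a = 2.

2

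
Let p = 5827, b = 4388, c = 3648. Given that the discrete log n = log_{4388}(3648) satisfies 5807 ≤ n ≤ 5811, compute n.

5807

Compute 4388^5807 mod 5827 = 3648, then multiply by 4388 repeatedly:
  4388^5807=3648
Found 3648 at exponent 5807.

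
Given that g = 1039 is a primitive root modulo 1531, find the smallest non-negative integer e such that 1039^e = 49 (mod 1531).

Baby-step giant-step with m = ceil(sqrt(1530)) = 40.
Baby table (1039^j mod 1531 for j=0..39):
  0:1  1:1039  2:166  3:1002  4:1529  5:984  6:1199  7:1058
  8:4  9:1094  10:664  11:946  12:1523  13:874  14:203  15:1170
  16:16  17:1314  18:1125  19:722  20:1499  21:434  22:812  23:87
  24:64  25:663  26:1438  27:1357  28:1403  29:205  30:186  31:348
  32:256  33:1121  34:1159  35:835  36:1019  37:820  38:744  39:1392
Giant step factor: 1039^(-40) ≡ 1072 (mod 1531).
Scan 49·1072^i mod 1531 for i = 0, 1, …:
  i=0: 49   i=1: 474   i=2: 1367   i=3: 257
  i=4: 1455   i=5: 1202   i=6: 973   i=7: 445
  i=8: 899   i=9: 729   i=10: 678   i=11: 1122
  i=12: 949   i=13: 744
Match at i=13, j=38: e = 13·40 + 38 = 558.

558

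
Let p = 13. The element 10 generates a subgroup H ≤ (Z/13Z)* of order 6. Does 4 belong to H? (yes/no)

yes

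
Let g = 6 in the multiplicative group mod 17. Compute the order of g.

16

The order of 6 must divide p − 1 = 16 = 2^4.
Divisors: 1, 2, 4, 8, 16.
Check each in increasing order: 6^1 ≡ 6;  6^2 ≡ 2;  6^4 ≡ 4;  6^8 ≡ 16;  6^16 ≡ 1.
Smallest exponent giving 1 is 16.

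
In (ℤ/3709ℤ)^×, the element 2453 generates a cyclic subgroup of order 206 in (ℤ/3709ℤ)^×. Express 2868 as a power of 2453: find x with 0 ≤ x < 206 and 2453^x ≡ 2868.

Baby-step giant-step with m = ceil(sqrt(206)) = 15.
Baby table (2453^j mod 3709 for j=0..14):
  0:1  1:2453  2:1211  3:3383  4:1466  5:2077  6:2424  7:545
  8:1645  9:3502  10:362  11:1535  12:720  13:676  14:305
Giant step factor: 2453^(-15) ≡ 2920 (mod 3709).
Scan 2868·2920^i mod 3709 for i = 0, 1, …:
  i=0: 2868   i=1: 3347   i=2: 25   i=3: 2529
  i=4: 61   i=5: 88   i=6: 1039   i=7: 3627
  i=8: 1645
Match at i=8, j=8: x = 8·15 + 8 = 128.

128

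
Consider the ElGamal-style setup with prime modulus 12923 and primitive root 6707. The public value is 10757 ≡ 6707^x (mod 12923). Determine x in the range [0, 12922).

Baby-step giant-step with m = ceil(sqrt(12922)) = 114.
Baby table (6707^j mod 12923 for j=0..113):
  0:1  1:6707  2:11809  3:10819  4:388  5:4793  6:7150  7:10720
  8:8391  9:11695  10:8678  11:11077  12:12035  13:1687  14:7084  15:7440
  16:4377  17:8406  18:8916  19:4891  20:5363  21:4932  22:8967  23:10950
  24:241  25:1012  26:2909  27:9856  28:3047  29:4966  30:4391  31:11843
  32:6243  33:1281  34:10795  35:7419  36:5683  37:5954  38:1408  39:9666
  40:8094  41:9858  42:3538  43:2738  44:183  45:12619  46:2906  47:2658
  48:6389  49:11278  50:3227  51:10387  52:10639  53:7890  54:11468  55:11103
  56:5495  57:11492  58:4072  59:4605  60:12688  61:461  62:3330  63:3366
  64:12204  65:10869  66:12663  67:785  68:5334  69:4274  70:2504  71:7351
  72:1912  73:4168  74:2327  75:9128  76:5245  77:1809  78:11189  79:762
  80:6149  81:4050  82:12127  83:11350  84:7980  85:7717  86:1304  87:9980
  88:7643  89:8983  90:1955  91:8263  92:6117  93:9117  94:9006  95:1140
  96:8487  97:9417  98:5118  99:2938  100:10514  101:9510  102:8565  103:2720
  104:8687  105:6825  106:2009  107:8597  108:10576  109:11808  110:4112  111:1502
  112:6897  113:6762
Giant step factor: 6707^(-114) ≡ 11835 (mod 12923).
Scan 10757·11835^i mod 12923 for i = 0, 1, …:
  i=0: 10757   i=1: 4622   i=2: 11234   i=3: 2566
  i=4: 12483   i=5: 569   i=6: 1232   i=7: 3576
  i=8: 12058   i=9: 10664     …   i=68: 6572
  i=69: 9006
Match at i=69, j=94: x = 69·114 + 94 = 7960.

7960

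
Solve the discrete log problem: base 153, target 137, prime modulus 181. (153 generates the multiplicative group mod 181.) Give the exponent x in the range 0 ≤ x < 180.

62

Baby-step giant-step with m = ceil(sqrt(180)) = 14.
Baby table (153^j mod 181 for j=0..13):
  0:1  1:153  2:60  3:130  4:161  5:17  6:67  7:115
  8:38  9:22  10:108  11:53  12:145  13:103
Giant step factor: 153^(-14) ≡ 166 (mod 181).
Scan 137·166^i mod 181 for i = 0, 1, …:
  i=0: 137   i=1: 117   i=2: 55   i=3: 80
  i=4: 67
Match at i=4, j=6: x = 4·14 + 6 = 62.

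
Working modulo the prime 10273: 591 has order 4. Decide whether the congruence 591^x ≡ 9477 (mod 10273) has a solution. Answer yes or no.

⟨591⟩ has order 4; its elements mod 10273 are {1, 591, 9682, 10272}.
9477 is not in this set.

no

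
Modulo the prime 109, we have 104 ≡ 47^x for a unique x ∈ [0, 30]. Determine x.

Compute 47^0 mod 109 = 1, then multiply by 47 repeatedly:
  47^0=1  47^1=47  47^2=29  47^3=55  47^4=78
  47^5=69  47^6=82  47^7=39  47^8=89  47^9=41
  47^10=74  47^11=99  47^12=75  47^13=37  47^14=104
Found 104 at exponent 14.

14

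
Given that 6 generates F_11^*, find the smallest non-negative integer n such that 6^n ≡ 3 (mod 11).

2

Successive powers of 6 modulo 11:
  6^0=1  6^1=6  6^2=3
So 6^2 ≡ 3 (mod 11), giving n = 2.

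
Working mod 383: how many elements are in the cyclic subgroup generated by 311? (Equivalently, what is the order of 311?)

382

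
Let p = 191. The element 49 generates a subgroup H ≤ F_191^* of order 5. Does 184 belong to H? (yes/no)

yes

⟨49⟩ has order 5; its elements mod 191 are {1, 39, 49, 109, 184}.
184 is in this set.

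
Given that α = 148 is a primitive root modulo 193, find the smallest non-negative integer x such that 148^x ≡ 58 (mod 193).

181

Baby-step giant-step with m = ceil(sqrt(192)) = 14.
Baby table (148^j mod 193 for j=0..13):
  0:1  1:148  2:95  3:164  4:147  5:140  6:69  7:176
  8:186  9:122  10:107  11:10  12:129  13:178
Giant step factor: 148^(-14) ≡ 191 (mod 193).
Scan 58·191^i mod 193 for i = 0, 1, …:
  i=0: 58   i=1: 77   i=2: 39   i=3: 115
  i=4: 156   i=5: 74   i=6: 45   i=7: 103
  i=8: 180   i=9: 26   i=10: 141   i=11: 104
  i=12: 178
Match at i=12, j=13: x = 12·14 + 13 = 181.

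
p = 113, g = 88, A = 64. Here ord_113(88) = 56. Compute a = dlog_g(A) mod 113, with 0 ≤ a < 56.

Successive powers of 88 modulo 113:
  88^0=1  88^1=88  88^2=60  88^3=82  88^4=97  88^5=61
  88^6=57  88^7=44  88^8=30  88^9=41  88^10=105  88^11=87
  88^12=85  88^13=22  88^14=15  88^15=77  88^16=109  88^17=100
  88^18=99  88^19=11  88^20=64
So 88^20 ≡ 64 (mod 113), giving a = 20.

20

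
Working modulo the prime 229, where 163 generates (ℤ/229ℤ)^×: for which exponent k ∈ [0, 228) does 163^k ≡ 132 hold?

Baby-step giant-step with m = ceil(sqrt(228)) = 16.
Baby table (163^j mod 229 for j=0..15):
  0:1  1:163  2:5  3:128  4:25  5:182  6:125  7:223
  8:167  9:199  10:148  11:79  12:53  13:166  14:36  15:143
Giant step factor: 163^(-16) ≡ 14 (mod 229).
Scan 132·14^i mod 229 for i = 0, 1, …:
  i=0: 132   i=1: 16   i=2: 224   i=3: 159
  i=4: 165   i=5: 20   i=6: 51   i=7: 27
  i=8: 149   i=9: 25
Match at i=9, j=4: k = 9·16 + 4 = 148.

148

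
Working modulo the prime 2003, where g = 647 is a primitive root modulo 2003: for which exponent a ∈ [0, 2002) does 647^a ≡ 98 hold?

1489

Baby-step giant-step with m = ceil(sqrt(2002)) = 45.
Baby table (647^j mod 2003 for j=0..44):
  0:1  1:647  2:1985  3:372  4:324  5:1316  6:177  7:348
  8:820  9:1748  10:1264  11:584  12:1284  13:1506  14:924  15:934
  16:1395  17:1215  18:929  19:163  20:1305  21:1072  22:546  23:734
  24:187  25:809  26:640  27:1462  28:498  29:1726  30:1051  31:980
  32:1112  33:387  34:14  35:1046  36:1751  37:1202  38:530  39:397
  40:475  41:866  42:1465  43:436  44:1672
Giant step factor: 647^(-45) ≡ 1087 (mod 2003).
Scan 98·1087^i mod 2003 for i = 0, 1, …:
  i=0: 98   i=1: 367   i=2: 332   i=3: 344
  i=4: 1370   i=5: 961   i=6: 1044   i=7: 1130
  i=8: 471   i=9: 1212     …   i=32: 1058
  i=33: 324
Match at i=33, j=4: a = 33·45 + 4 = 1489.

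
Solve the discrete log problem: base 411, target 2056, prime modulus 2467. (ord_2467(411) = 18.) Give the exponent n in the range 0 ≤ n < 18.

10

Successive powers of 411 modulo 2467:
  411^0=1  411^1=411  411^2=1165  411^3=217  411^4=375  411^5=1171
  411^6=216  411^7=2431  411^8=6  411^9=2466  411^10=2056
So 411^10 ≡ 2056 (mod 2467), giving n = 10.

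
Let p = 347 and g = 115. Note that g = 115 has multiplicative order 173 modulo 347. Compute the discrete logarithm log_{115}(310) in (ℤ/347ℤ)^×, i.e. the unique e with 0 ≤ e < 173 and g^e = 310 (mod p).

78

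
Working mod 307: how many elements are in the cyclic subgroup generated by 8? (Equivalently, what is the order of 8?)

34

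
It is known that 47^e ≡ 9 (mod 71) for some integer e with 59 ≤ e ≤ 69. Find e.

68

Compute 47^59 mod 71 = 69, then multiply by 47 repeatedly:
  47^59=69  47^60=48  47^61=55  47^62=29  47^63=14
  47^64=19  47^65=41  47^66=10  47^67=44  47^68=9
Found 9 at exponent 68.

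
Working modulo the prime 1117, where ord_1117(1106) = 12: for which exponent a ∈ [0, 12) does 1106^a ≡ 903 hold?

3

Successive powers of 1106 modulo 1117:
  1106^0=1  1106^1=1106  1106^2=121  1106^3=903
So 1106^3 ≡ 903 (mod 1117), giving a = 3.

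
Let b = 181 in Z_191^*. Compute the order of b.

The order of 181 must divide p − 1 = 190 = 2 · 5 · 19.
Divisors: 1, 2, 5, 10, 19, 38, 95, 190.
Check each in increasing order: 181^1 ≡ 181;  181^2 ≡ 100;  181^5 ≡ 84;  181^10 ≡ 180;  181^19 ≡ 7;  181^38 ≡ 49;  181^95 ≡ 190;  181^190 ≡ 1.
Smallest exponent giving 1 is 190.

190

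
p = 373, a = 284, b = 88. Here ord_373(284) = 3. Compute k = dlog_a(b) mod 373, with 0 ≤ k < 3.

2

Successive powers of 284 modulo 373:
  284^0=1  284^1=284  284^2=88
So 284^2 ≡ 88 (mod 373), giving k = 2.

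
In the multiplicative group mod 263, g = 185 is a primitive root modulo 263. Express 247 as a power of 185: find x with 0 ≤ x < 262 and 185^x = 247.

19

Baby-step giant-step with m = ceil(sqrt(262)) = 17.
Baby table (185^j mod 263 for j=0..16):
  0:1  1:185  2:35  3:163  4:173  5:182  6:6  7:58
  8:210  9:189  10:249  11:40  12:36  13:85  14:208  15:82
  16:179
Giant step factor: 185^(-17) ≡ 80 (mod 263).
Scan 247·80^i mod 263 for i = 0, 1, …:
  i=0: 247   i=1: 35
Match at i=1, j=2: x = 1·17 + 2 = 19.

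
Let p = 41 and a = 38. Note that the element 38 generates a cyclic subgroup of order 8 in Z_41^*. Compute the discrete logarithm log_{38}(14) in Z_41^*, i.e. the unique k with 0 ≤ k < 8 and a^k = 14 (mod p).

Successive powers of 38 modulo 41:
  38^0=1  38^1=38  38^2=9  38^3=14
So 38^3 ≡ 14 (mod 41), giving k = 3.

3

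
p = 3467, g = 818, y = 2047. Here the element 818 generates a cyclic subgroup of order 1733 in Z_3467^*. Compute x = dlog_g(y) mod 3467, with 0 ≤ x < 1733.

933

Baby-step giant-step with m = ceil(sqrt(1733)) = 42.
Baby table (818^j mod 3467 for j=0..41):
  0:1  1:818  2:3460  3:1208  4:49  5:1945  6:3124  7:253
  8:2401  9:1696  10:528  11:1996  12:3238  13:3363  14:1603  15:728
  16:2647  17:1838  18:2273  19:1002  20:1424  21:3387  22:433  23:560
  24:436  25:3014  26:415  27:3171  28:562  29:2072  30:3000  31:2831
  32:3269  33:985  34:1386  35:39  36:699  37:3194  38:2041  39:1911
  40:3048  41:491
Giant step factor: 818^(-42) ≡ 3032 (mod 3467).
Scan 2047·3032^i mod 3467 for i = 0, 1, …:
  i=0: 2047   i=1: 574   i=2: 3401   i=3: 974
  i=4: 2751   i=5: 2897   i=6: 1793   i=7: 120
  i=8: 3272   i=9: 1617     …   i=21: 2690
  i=22: 1696
Match at i=22, j=9: x = 22·42 + 9 = 933.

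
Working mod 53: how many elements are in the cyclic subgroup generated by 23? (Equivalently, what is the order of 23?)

4

The order of 23 must divide p − 1 = 52 = 2^2 · 13.
Divisors: 1, 2, 4, 13, 26, 52.
Check each in increasing order: 23^1 ≡ 23;  23^2 ≡ 52;  23^4 ≡ 1.
Smallest exponent giving 1 is 4.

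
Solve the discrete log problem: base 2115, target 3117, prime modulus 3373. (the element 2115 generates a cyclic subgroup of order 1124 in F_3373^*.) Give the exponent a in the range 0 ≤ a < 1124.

910

Baby-step giant-step with m = ceil(sqrt(1124)) = 34.
Baby table (2115^j mod 3373 for j=0..33):
  0:1  1:2115  2:627  3:516  4:1861  5:3097  6:3162  7:2344
  8:2623  9:2433  10:1970  11:895  12:672  13:1247  14:3092  15:2706
  16:2582  17:43  18:3247  19:3350  20:1950  21:2444  22:1624  23:1046
  24:2975  25:1480  26:56  27:385  28:1382  29:1912  30:3026  31:1409
  32:1676  33:3090
Giant step factor: 2115^(-34) ≡ 2605 (mod 3373).
Scan 3117·2605^i mod 3373 for i = 0, 1, …:
  i=0: 3117   i=1: 974   i=2: 774   i=3: 2589
  i=4: 1718   i=5: 2792   i=6: 972   i=7: 2310
  i=8: 118   i=9: 447     …   i=25: 2354
  i=26: 56
Match at i=26, j=26: a = 26·34 + 26 = 910.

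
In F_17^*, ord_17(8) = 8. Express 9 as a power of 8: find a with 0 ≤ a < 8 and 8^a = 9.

5

Successive powers of 8 modulo 17:
  8^0=1  8^1=8  8^2=13  8^3=2  8^4=16  8^5=9
So 8^5 ≡ 9 (mod 17), giving a = 5.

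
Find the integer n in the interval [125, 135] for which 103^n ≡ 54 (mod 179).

125

Compute 103^125 mod 179 = 54, then multiply by 103 repeatedly:
  103^125=54
Found 54 at exponent 125.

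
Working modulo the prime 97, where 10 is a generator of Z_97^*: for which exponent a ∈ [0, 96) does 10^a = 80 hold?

Baby-step giant-step with m = ceil(sqrt(96)) = 10.
Baby table (10^j mod 97 for j=0..9):
  0:1  1:10  2:3  3:30  4:9  5:90  6:27  7:76
  8:81  9:34
Giant step factor: 10^(-10) ≡ 2 (mod 97).
Scan 80·2^i mod 97 for i = 0, 1, …:
  i=0: 80   i=1: 63   i=2: 29   i=3: 58
  i=4: 19   i=5: 38   i=6: 76
Match at i=6, j=7: a = 6·10 + 7 = 67.

67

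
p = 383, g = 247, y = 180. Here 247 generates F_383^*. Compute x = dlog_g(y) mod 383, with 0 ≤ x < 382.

Baby-step giant-step with m = ceil(sqrt(382)) = 20.
Baby table (247^j mod 383 for j=0..19):
  0:1  1:247  2:112  3:88  4:288  5:281  6:84  7:66
  8:216  9:115  10:63  11:241  12:162  13:182  14:143  15:85
  16:313  17:328  18:203  19:351
Giant step factor: 247^(-20) ≡ 124 (mod 383).
Scan 180·124^i mod 383 for i = 0, 1, …:
  i=0: 180   i=1: 106   i=2: 122   i=3: 191
  i=4: 321   i=5: 355   i=6: 358   i=7: 347
  i=8: 132   i=9: 282   i=10: 115
Match at i=10, j=9: x = 10·20 + 9 = 209.

209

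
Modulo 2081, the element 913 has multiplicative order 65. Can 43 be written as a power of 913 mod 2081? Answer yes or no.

yes

43 ∈ ⟨913⟩ iff 43^65 ≡ 1 (mod 2081), since |⟨913⟩| = 65.
43^65 mod 2081 = 1.
Since 1 = 1, 43 lies in the subgroup.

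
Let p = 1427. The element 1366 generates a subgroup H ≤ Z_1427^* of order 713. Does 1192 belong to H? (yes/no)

1192 ∈ ⟨1366⟩ iff 1192^713 ≡ 1 (mod 1427), since |⟨1366⟩| = 713.
1192^713 mod 1427 = 1426.
Since 1426 ≠ 1, 1192 does not lie in the subgroup.

no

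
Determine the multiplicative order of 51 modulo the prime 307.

102

The order of 51 must divide p − 1 = 306 = 2 · 3^2 · 17.
Divisors: 1, 2, 3, 6, 9, 17, 18, 34, 51, 102, 153, 306.
Check each in increasing order: 51^1 ≡ 51;  51^2 ≡ 145;  51^3 ≡ 27;  51^6 ≡ 115;  51^9 ≡ 35;  51^17 ≡ 18;  51^18 ≡ 304;  51^34 ≡ 17;  51^51 ≡ 306;  51^102 ≡ 1.
Smallest exponent giving 1 is 102.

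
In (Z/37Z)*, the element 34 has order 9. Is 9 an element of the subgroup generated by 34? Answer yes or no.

yes

⟨34⟩ has order 9; its elements mod 37 are {1, 7, 9, 10, 12, 16, 26, 33, 34}.
9 is in this set.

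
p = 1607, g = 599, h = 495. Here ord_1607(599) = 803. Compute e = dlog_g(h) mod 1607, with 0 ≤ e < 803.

224

Baby-step giant-step with m = ceil(sqrt(803)) = 29.
Baby table (599^j mod 1607 for j=0..28):
  0:1  1:599  2:440  3:12  4:760  5:459  6:144  7:1085
  8:687  9:121  10:164  11:209  12:1452  13:361  14:901  15:1354
  16:1118  17:1170  18:178  19:560  20:1184  21:529  22:292  23:1352
  24:1527  25:290  26:154  27:647  28:266
Giant step factor: 599^(-29) ≡ 1587 (mod 1607).
Scan 495·1587^i mod 1607 for i = 0, 1, …:
  i=0: 495   i=1: 1349   i=2: 339   i=3: 1255
  i=4: 612   i=5: 616   i=6: 536   i=7: 529
Match at i=7, j=21: e = 7·29 + 21 = 224.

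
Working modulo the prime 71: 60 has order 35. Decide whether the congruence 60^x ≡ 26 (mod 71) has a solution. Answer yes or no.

no

26 ∈ ⟨60⟩ iff 26^35 ≡ 1 (mod 71), since |⟨60⟩| = 35.
26^35 mod 71 = 70.
Since 70 ≠ 1, 26 does not lie in the subgroup.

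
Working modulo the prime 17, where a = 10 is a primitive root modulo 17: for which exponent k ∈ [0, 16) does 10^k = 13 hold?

12

Successive powers of 10 modulo 17:
  10^0=1  10^1=10  10^2=15  10^3=14  10^4=4  10^5=6
  10^6=9  10^7=5  10^8=16  10^9=7  10^10=2  10^11=3
  10^12=13
So 10^12 ≡ 13 (mod 17), giving k = 12.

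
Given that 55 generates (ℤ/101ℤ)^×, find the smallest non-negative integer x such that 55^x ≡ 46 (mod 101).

Baby-step giant-step with m = ceil(sqrt(100)) = 10.
Baby table (55^j mod 101 for j=0..9):
  0:1  1:55  2:96  3:28  4:25  5:62  6:77  7:94
  8:19  9:35
Giant step factor: 55^(-10) ≡ 17 (mod 101).
Scan 46·17^i mod 101 for i = 0, 1, …:
  i=0: 46   i=1: 75   i=2: 63   i=3: 61
  i=4: 27   i=5: 55
Match at i=5, j=1: x = 5·10 + 1 = 51.

51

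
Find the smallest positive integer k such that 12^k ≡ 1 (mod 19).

6

The order of 12 must divide p − 1 = 18 = 2 · 3^2.
Divisors: 1, 2, 3, 6, 9, 18.
Check each in increasing order: 12^1 ≡ 12;  12^2 ≡ 11;  12^3 ≡ 18;  12^6 ≡ 1.
Smallest exponent giving 1 is 6.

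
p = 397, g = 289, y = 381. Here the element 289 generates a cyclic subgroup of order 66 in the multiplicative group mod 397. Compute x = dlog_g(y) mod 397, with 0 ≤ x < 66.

9

Baby-step giant-step with m = ceil(sqrt(66)) = 9.
Baby table (289^j mod 397 for j=0..8):
  0:1  1:289  2:151  3:366  4:172  5:83  6:167  7:226
  8:206
Giant step factor: 289^(-9) ≡ 124 (mod 397).
Scan 381·124^i mod 397 for i = 0, 1, …:
  i=0: 381   i=1: 1
Match at i=1, j=0: x = 1·9 + 0 = 9.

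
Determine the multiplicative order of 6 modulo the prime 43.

3

The order of 6 must divide p − 1 = 42 = 2 · 3 · 7.
Divisors: 1, 2, 3, 6, 7, 14, 21, 42.
Check each in increasing order: 6^1 ≡ 6;  6^2 ≡ 36;  6^3 ≡ 1.
Smallest exponent giving 1 is 3.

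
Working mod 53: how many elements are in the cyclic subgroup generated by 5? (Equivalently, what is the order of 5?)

52

The order of 5 must divide p − 1 = 52 = 2^2 · 13.
Divisors: 1, 2, 4, 13, 26, 52.
Check each in increasing order: 5^1 ≡ 5;  5^2 ≡ 25;  5^4 ≡ 42;  5^13 ≡ 23;  5^26 ≡ 52;  5^52 ≡ 1.
Smallest exponent giving 1 is 52.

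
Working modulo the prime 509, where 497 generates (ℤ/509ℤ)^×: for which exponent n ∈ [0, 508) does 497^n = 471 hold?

298

Baby-step giant-step with m = ceil(sqrt(508)) = 23.
Baby table (497^j mod 509 for j=0..22):
  0:1  1:497  2:144  3:308  4:376  5:69  6:190  7:265
  8:383  9:494  10:180  11:385  12:470  13:468  14:492  15:204
  16:97  17:363  18:225  19:354  20:333  21:76  22:106
Giant step factor: 497^(-23) ≡ 2 (mod 509).
Scan 471·2^i mod 509 for i = 0, 1, …:
  i=0: 471   i=1: 433   i=2: 357   i=3: 205
  i=4: 410   i=5: 311   i=6: 113   i=7: 226
  i=8: 452   i=9: 395   i=10: 281   i=11: 53
  i=12: 106
Match at i=12, j=22: n = 12·23 + 22 = 298.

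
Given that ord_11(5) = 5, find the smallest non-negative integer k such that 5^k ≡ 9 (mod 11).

4

Successive powers of 5 modulo 11:
  5^0=1  5^1=5  5^2=3  5^3=4  5^4=9
So 5^4 ≡ 9 (mod 11), giving k = 4.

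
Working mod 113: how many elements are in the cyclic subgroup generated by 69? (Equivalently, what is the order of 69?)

8

The order of 69 must divide p − 1 = 112 = 2^4 · 7.
Divisors: 1, 2, 4, 7, 8, 14, 16, 28, 56, 112.
Check each in increasing order: 69^1 ≡ 69;  69^2 ≡ 15;  69^4 ≡ 112;  69^7 ≡ 95;  69^8 ≡ 1.
Smallest exponent giving 1 is 8.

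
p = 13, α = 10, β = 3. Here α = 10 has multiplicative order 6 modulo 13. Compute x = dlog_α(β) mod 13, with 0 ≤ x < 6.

4

Successive powers of 10 modulo 13:
  10^0=1  10^1=10  10^2=9  10^3=12  10^4=3
So 10^4 ≡ 3 (mod 13), giving x = 4.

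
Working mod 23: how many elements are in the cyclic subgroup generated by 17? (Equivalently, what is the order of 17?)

The order of 17 must divide p − 1 = 22 = 2 · 11.
Divisors: 1, 2, 11, 22.
Check each in increasing order: 17^1 ≡ 17;  17^2 ≡ 13;  17^11 ≡ 22;  17^22 ≡ 1.
Smallest exponent giving 1 is 22.

22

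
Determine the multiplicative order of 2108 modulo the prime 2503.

The order of 2108 must divide p − 1 = 2502 = 2 · 3^2 · 139.
Divisors: 1, 2, 3, 6, 9, 18, 139, 278, 417, 834, 1251, 2502.
Check each in increasing order: 2108^1 ≡ 2108;  2108^2 ≡ 839;  2108^3 ≡ 1494;  2108^6 ≡ 1863;  2108^9 ≡ 2489;  2108^18 ≡ 196;  2108^139 ≡ 1932;  2108^278 ≡ 651;  2108^417 ≡ 1226;  2108^834 ≡ 1276;  2108^1251 ≡ 1.
Smallest exponent giving 1 is 1251.

1251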